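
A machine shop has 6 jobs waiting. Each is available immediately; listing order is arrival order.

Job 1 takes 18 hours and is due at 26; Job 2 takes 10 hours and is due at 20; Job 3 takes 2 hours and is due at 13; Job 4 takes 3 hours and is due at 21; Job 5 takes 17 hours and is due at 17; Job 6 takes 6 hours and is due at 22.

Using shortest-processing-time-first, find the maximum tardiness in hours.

30

SPT (increasing processing time): Job 3 Job 4 Job 6 Job 2 Job 5 Job 1.
Job 3: 0→2, due 13, tardiness 0
Job 4: 2→5, due 21, tardiness 0
Job 6: 5→11, due 22, tardiness 0
Job 2: 11→21, due 20, tardiness 1
Job 5: 21→38, due 17, tardiness 21
Job 1: 38→56, due 26, tardiness 30
Maximum = 30.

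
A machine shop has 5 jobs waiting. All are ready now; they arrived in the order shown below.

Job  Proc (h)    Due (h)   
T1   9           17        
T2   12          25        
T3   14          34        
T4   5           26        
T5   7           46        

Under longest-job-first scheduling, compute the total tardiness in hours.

40

LPT (decreasing processing time): T3 T2 T1 T5 T4.
T3: 0→14, due 34, tardiness 0
T2: 14→26, due 25, tardiness 1
T1: 26→35, due 17, tardiness 18
T5: 35→42, due 46, tardiness 0
T4: 42→47, due 26, tardiness 21
Sum = 0+1+18+0+21 = 40.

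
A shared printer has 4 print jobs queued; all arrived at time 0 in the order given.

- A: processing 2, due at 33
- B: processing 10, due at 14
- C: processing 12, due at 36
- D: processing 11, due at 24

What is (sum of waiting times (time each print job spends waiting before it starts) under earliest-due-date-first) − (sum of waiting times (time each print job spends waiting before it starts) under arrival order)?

16

EDD (increasing due date): B D A C.
B: waits 0, runs 0→10
D: waits 10, runs 10→21
A: waits 21, runs 21→23
C: waits 23, runs 23→35
Sum = 0+10+21+23 = 54.
FIFO (arrival order): A B C D.
A: waits 0, runs 0→2
B: waits 2, runs 2→12
C: waits 12, runs 12→24
D: waits 24, runs 24→35
Sum = 0+2+12+24 = 38.
Difference = 54 − 38 = 16.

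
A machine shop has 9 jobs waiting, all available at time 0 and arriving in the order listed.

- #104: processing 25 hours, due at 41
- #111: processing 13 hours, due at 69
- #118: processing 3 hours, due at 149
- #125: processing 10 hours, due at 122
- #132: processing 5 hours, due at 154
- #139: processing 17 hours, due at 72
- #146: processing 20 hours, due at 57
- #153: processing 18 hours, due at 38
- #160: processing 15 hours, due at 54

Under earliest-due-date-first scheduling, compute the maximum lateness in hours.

EDD (increasing due date): #153 #104 #160 #146 #111 #139 #125 #118 #132.
#153: 0→18, due 38, lateness -20
#104: 18→43, due 41, lateness 2
#160: 43→58, due 54, lateness 4
#146: 58→78, due 57, lateness 21
#111: 78→91, due 69, lateness 22
#139: 91→108, due 72, lateness 36
#125: 108→118, due 122, lateness -4
#118: 118→121, due 149, lateness -28
#132: 121→126, due 154, lateness -28
Maximum = 36.

36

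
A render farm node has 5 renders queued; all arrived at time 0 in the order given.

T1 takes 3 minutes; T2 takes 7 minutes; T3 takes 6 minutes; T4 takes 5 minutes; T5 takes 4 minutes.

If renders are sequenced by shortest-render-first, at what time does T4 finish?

12

SPT (increasing processing time): T1 T5 T4 T3 T2.
T1: 0→3
T5: 3→7
T4: 7→12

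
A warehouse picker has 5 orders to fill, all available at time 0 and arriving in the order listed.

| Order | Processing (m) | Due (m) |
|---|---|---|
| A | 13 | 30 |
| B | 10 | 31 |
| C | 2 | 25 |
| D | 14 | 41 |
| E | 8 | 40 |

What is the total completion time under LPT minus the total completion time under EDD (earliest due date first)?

LPT (decreasing processing time): D A B E C.
D: 0→14
A: 14→27
B: 27→37
E: 37→45
C: 45→47
Sum = 14+27+37+45+47 = 170.
EDD (increasing due date): C A B E D.
C: 0→2
A: 2→15
B: 15→25
E: 25→33
D: 33→47
Sum = 2+15+25+33+47 = 122.
Difference = 170 − 122 = 48.

48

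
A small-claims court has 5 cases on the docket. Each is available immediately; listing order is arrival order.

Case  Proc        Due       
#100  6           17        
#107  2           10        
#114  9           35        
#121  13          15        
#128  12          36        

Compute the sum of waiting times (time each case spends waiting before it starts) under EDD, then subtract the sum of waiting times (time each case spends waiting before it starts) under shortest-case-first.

EDD (increasing due date): #107 #121 #100 #114 #128.
#107: waits 0, runs 0→2
#121: waits 2, runs 2→15
#100: waits 15, runs 15→21
#114: waits 21, runs 21→30
#128: waits 30, runs 30→42
Sum = 0+2+15+21+30 = 68.
SPT (increasing processing time): #107 #100 #114 #128 #121.
#107: waits 0, runs 0→2
#100: waits 2, runs 2→8
#114: waits 8, runs 8→17
#128: waits 17, runs 17→29
#121: waits 29, runs 29→42
Sum = 0+2+8+17+29 = 56.
Difference = 68 − 56 = 12.

12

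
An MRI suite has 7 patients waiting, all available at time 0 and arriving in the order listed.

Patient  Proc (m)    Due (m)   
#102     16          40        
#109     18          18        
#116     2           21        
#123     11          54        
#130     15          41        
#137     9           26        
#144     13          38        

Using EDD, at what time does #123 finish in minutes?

84

EDD (increasing due date): #109 #116 #137 #144 #102 #130 #123.
#109: 0→18
#116: 18→20
#137: 20→29
#144: 29→42
#102: 42→58
#130: 58→73
#123: 73→84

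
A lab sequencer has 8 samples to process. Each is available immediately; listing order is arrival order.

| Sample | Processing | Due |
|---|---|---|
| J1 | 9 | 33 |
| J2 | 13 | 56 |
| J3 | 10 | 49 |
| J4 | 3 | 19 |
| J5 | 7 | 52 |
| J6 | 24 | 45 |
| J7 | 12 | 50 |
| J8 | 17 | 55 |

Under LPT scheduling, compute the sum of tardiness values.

211

LPT (decreasing processing time): J6 J8 J2 J7 J3 J1 J5 J4.
J6: 0→24, due 45, tardiness 0
J8: 24→41, due 55, tardiness 0
J2: 41→54, due 56, tardiness 0
J7: 54→66, due 50, tardiness 16
J3: 66→76, due 49, tardiness 27
J1: 76→85, due 33, tardiness 52
J5: 85→92, due 52, tardiness 40
J4: 92→95, due 19, tardiness 76
Sum = 0+0+0+16+27+52+40+76 = 211.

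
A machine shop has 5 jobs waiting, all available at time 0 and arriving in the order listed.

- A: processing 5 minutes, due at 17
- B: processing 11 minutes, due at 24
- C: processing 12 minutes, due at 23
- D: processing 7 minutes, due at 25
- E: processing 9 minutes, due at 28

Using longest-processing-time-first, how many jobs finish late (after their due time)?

LPT (decreasing processing time): C B E D A.
C: 0→12, due 23, tardiness 0
B: 12→23, due 24, tardiness 0
E: 23→32, due 28, tardiness 4
D: 32→39, due 25, tardiness 14
A: 39→44, due 17, tardiness 27
Late jobs: 3.

3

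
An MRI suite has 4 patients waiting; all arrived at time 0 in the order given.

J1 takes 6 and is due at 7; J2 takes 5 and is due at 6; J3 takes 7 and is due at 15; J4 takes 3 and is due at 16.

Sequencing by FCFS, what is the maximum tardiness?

FIFO (arrival order): J1 J2 J3 J4.
J1: 0→6, due 7, tardiness 0
J2: 6→11, due 6, tardiness 5
J3: 11→18, due 15, tardiness 3
J4: 18→21, due 16, tardiness 5
Maximum = 5.

5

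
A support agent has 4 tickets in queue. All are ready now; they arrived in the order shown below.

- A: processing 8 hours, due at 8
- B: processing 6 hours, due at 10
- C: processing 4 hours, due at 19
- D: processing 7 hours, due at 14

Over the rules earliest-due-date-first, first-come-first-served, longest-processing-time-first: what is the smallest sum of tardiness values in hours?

15

EDD (increasing due date): A B D C.
A: 0→8, due 8, tardiness 0
B: 8→14, due 10, tardiness 4
D: 14→21, due 14, tardiness 7
C: 21→25, due 19, tardiness 6
Sum = 0+4+7+6 = 17.
FIFO (arrival order): A B C D.
A: 0→8, due 8, tardiness 0
B: 8→14, due 10, tardiness 4
C: 14→18, due 19, tardiness 0
D: 18→25, due 14, tardiness 11
Sum = 0+4+0+11 = 15.
LPT (decreasing processing time): A D B C.
A: 0→8, due 8, tardiness 0
D: 8→15, due 14, tardiness 1
B: 15→21, due 10, tardiness 11
C: 21→25, due 19, tardiness 6
Sum = 0+1+11+6 = 18.
EDD 17, FIFO 15, LPT 18 → minimum 15.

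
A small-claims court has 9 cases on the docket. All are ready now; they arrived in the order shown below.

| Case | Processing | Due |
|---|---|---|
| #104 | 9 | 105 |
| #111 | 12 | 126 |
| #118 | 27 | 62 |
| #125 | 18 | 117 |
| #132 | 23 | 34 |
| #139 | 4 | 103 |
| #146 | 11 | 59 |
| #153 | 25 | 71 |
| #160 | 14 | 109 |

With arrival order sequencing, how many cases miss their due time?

FIFO (arrival order): #104 #111 #118 #125 #132 #139 #146 #153 #160.
#104: 0→9, due 105, tardiness 0
#111: 9→21, due 126, tardiness 0
#118: 21→48, due 62, tardiness 0
#125: 48→66, due 117, tardiness 0
#132: 66→89, due 34, tardiness 55
#139: 89→93, due 103, tardiness 0
#146: 93→104, due 59, tardiness 45
#153: 104→129, due 71, tardiness 58
#160: 129→143, due 109, tardiness 34
Late cases: 4.

4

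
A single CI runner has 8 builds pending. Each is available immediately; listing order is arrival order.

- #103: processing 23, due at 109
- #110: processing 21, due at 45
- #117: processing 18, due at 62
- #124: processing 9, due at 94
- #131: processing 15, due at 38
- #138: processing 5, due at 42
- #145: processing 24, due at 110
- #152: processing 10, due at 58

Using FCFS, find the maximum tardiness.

67

FIFO (arrival order): #103 #110 #117 #124 #131 #138 #145 #152.
#103: 0→23, due 109, tardiness 0
#110: 23→44, due 45, tardiness 0
#117: 44→62, due 62, tardiness 0
#124: 62→71, due 94, tardiness 0
#131: 71→86, due 38, tardiness 48
#138: 86→91, due 42, tardiness 49
#145: 91→115, due 110, tardiness 5
#152: 115→125, due 58, tardiness 67
Maximum = 67.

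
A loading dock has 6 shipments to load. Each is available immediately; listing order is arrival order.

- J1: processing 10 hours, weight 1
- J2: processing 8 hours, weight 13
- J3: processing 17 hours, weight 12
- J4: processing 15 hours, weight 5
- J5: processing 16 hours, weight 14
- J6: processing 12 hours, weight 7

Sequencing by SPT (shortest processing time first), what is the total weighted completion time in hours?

SPT (increasing processing time): J2 J1 J6 J4 J5 J3.
J2: finishes 8, weight 13, w·C = 104
J1: finishes 18, weight 1, w·C = 18
J6: finishes 30, weight 7, w·C = 210
J4: finishes 45, weight 5, w·C = 225
J5: finishes 61, weight 14, w·C = 854
J3: finishes 78, weight 12, w·C = 936
Sum = 104+18+210+225+854+936 = 2347.

2347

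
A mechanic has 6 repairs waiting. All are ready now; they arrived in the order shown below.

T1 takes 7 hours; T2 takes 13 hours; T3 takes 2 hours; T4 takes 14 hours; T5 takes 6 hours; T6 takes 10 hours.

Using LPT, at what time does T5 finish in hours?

LPT (decreasing processing time): T4 T2 T6 T1 T5 T3.
T4: 0→14
T2: 14→27
T6: 27→37
T1: 37→44
T5: 44→50

50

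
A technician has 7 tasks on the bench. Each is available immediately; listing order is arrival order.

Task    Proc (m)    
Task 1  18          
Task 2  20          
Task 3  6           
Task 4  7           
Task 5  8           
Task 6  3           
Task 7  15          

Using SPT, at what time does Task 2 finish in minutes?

SPT (increasing processing time): Task 6 Task 3 Task 4 Task 5 Task 7 Task 1 Task 2.
Task 6: 0→3
Task 3: 3→9
Task 4: 9→16
Task 5: 16→24
Task 7: 24→39
Task 1: 39→57
Task 2: 57→77

77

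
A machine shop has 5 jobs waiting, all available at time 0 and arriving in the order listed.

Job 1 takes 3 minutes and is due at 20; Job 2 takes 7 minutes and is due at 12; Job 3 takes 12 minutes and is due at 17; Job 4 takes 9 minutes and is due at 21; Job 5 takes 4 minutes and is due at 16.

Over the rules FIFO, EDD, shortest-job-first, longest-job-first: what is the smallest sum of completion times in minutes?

82

FIFO (arrival order): Job 1 Job 2 Job 3 Job 4 Job 5.
Job 1: 0→3
Job 2: 3→10
Job 3: 10→22
Job 4: 22→31
Job 5: 31→35
Sum = 3+10+22+31+35 = 101.
EDD (increasing due date): Job 2 Job 5 Job 3 Job 1 Job 4.
Job 2: 0→7
Job 5: 7→11
Job 3: 11→23
Job 1: 23→26
Job 4: 26→35
Sum = 7+11+23+26+35 = 102.
SPT (increasing processing time): Job 1 Job 5 Job 2 Job 4 Job 3.
Job 1: 0→3
Job 5: 3→7
Job 2: 7→14
Job 4: 14→23
Job 3: 23→35
Sum = 3+7+14+23+35 = 82.
LPT (decreasing processing time): Job 3 Job 4 Job 2 Job 5 Job 1.
Job 3: 0→12
Job 4: 12→21
Job 2: 21→28
Job 5: 28→32
Job 1: 32→35
Sum = 12+21+28+32+35 = 128.
FIFO 101, EDD 102, SPT 82, LPT 128 → minimum 82.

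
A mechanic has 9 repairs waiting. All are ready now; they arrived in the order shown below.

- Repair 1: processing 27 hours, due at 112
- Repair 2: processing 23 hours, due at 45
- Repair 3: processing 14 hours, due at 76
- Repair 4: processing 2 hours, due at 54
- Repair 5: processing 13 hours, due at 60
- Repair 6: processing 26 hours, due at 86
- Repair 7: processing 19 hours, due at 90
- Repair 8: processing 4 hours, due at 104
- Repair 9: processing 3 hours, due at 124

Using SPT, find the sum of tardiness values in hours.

70

SPT (increasing processing time): Repair 4 Repair 9 Repair 8 Repair 5 Repair 3 Repair 7 Repair 2 Repair 6 Repair 1.
Repair 4: 0→2, due 54, tardiness 0
Repair 9: 2→5, due 124, tardiness 0
Repair 8: 5→9, due 104, tardiness 0
Repair 5: 9→22, due 60, tardiness 0
Repair 3: 22→36, due 76, tardiness 0
Repair 7: 36→55, due 90, tardiness 0
Repair 2: 55→78, due 45, tardiness 33
Repair 6: 78→104, due 86, tardiness 18
Repair 1: 104→131, due 112, tardiness 19
Sum = 0+0+0+0+0+0+33+18+19 = 70.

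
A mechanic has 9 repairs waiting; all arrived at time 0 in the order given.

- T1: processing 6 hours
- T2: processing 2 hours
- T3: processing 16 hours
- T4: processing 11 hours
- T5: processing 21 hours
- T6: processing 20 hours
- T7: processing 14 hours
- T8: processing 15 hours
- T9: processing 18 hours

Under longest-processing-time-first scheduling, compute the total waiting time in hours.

626

LPT (decreasing processing time): T5 T6 T9 T3 T8 T7 T4 T1 T2.
T5: waits 0, runs 0→21
T6: waits 21, runs 21→41
T9: waits 41, runs 41→59
T3: waits 59, runs 59→75
T8: waits 75, runs 75→90
T7: waits 90, runs 90→104
T4: waits 104, runs 104→115
T1: waits 115, runs 115→121
T2: waits 121, runs 121→123
Sum = 0+21+41+59+75+90+104+115+121 = 626.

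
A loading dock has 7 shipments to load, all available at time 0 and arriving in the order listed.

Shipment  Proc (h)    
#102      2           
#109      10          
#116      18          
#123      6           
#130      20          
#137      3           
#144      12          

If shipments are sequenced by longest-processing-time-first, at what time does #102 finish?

71

LPT (decreasing processing time): #130 #116 #144 #109 #123 #137 #102.
#130: 0→20
#116: 20→38
#144: 38→50
#109: 50→60
#123: 60→66
#137: 66→69
#102: 69→71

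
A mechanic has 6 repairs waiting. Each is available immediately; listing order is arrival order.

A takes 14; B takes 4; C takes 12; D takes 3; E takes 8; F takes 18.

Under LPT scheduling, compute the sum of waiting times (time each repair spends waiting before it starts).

202

LPT (decreasing processing time): F A C E B D.
F: waits 0, runs 0→18
A: waits 18, runs 18→32
C: waits 32, runs 32→44
E: waits 44, runs 44→52
B: waits 52, runs 52→56
D: waits 56, runs 56→59
Sum = 0+18+32+44+52+56 = 202.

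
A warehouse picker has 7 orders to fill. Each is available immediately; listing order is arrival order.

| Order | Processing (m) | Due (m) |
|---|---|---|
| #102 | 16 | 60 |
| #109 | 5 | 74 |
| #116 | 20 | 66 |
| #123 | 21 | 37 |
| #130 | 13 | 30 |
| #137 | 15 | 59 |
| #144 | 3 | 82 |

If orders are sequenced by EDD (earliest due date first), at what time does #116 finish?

85

EDD (increasing due date): #130 #123 #137 #102 #116 #109 #144.
#130: 0→13
#123: 13→34
#137: 34→49
#102: 49→65
#116: 65→85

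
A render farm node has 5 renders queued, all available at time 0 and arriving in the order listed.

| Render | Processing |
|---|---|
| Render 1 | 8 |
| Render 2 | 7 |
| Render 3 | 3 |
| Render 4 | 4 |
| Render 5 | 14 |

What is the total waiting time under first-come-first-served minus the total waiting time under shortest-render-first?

FIFO (arrival order): Render 1 Render 2 Render 3 Render 4 Render 5.
Render 1: waits 0, runs 0→8
Render 2: waits 8, runs 8→15
Render 3: waits 15, runs 15→18
Render 4: waits 18, runs 18→22
Render 5: waits 22, runs 22→36
Sum = 0+8+15+18+22 = 63.
SPT (increasing processing time): Render 3 Render 4 Render 2 Render 1 Render 5.
Render 3: waits 0, runs 0→3
Render 4: waits 3, runs 3→7
Render 2: waits 7, runs 7→14
Render 1: waits 14, runs 14→22
Render 5: waits 22, runs 22→36
Sum = 0+3+7+14+22 = 46.
Difference = 63 − 46 = 17.

17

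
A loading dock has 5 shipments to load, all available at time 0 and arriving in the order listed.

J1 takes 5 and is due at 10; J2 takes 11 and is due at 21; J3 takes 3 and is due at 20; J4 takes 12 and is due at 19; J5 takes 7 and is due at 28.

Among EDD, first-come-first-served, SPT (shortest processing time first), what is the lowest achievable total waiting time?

EDD (increasing due date): J1 J4 J3 J2 J5.
J1: waits 0, runs 0→5
J4: waits 5, runs 5→17
J3: waits 17, runs 17→20
J2: waits 20, runs 20→31
J5: waits 31, runs 31→38
Sum = 0+5+17+20+31 = 73.
FIFO (arrival order): J1 J2 J3 J4 J5.
J1: waits 0, runs 0→5
J2: waits 5, runs 5→16
J3: waits 16, runs 16→19
J4: waits 19, runs 19→31
J5: waits 31, runs 31→38
Sum = 0+5+16+19+31 = 71.
SPT (increasing processing time): J3 J1 J5 J2 J4.
J3: waits 0, runs 0→3
J1: waits 3, runs 3→8
J5: waits 8, runs 8→15
J2: waits 15, runs 15→26
J4: waits 26, runs 26→38
Sum = 0+3+8+15+26 = 52.
EDD 73, FIFO 71, SPT 52 → minimum 52.

52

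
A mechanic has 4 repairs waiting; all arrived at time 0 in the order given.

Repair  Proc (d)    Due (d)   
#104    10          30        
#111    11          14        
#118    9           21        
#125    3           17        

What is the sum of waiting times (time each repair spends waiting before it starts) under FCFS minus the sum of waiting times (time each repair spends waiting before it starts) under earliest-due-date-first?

13

FIFO (arrival order): #104 #111 #118 #125.
#104: waits 0, runs 0→10
#111: waits 10, runs 10→21
#118: waits 21, runs 21→30
#125: waits 30, runs 30→33
Sum = 0+10+21+30 = 61.
EDD (increasing due date): #111 #125 #118 #104.
#111: waits 0, runs 0→11
#125: waits 11, runs 11→14
#118: waits 14, runs 14→23
#104: waits 23, runs 23→33
Sum = 0+11+14+23 = 48.
Difference = 61 − 48 = 13.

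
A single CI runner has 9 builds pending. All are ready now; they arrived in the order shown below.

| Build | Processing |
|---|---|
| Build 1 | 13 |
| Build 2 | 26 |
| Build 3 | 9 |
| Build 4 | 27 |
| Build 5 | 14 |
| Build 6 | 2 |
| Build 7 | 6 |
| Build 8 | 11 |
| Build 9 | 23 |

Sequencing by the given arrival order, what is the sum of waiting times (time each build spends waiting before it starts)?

560

FIFO (arrival order): Build 1 Build 2 Build 3 Build 4 Build 5 Build 6 Build 7 Build 8 Build 9.
Build 1: waits 0, runs 0→13
Build 2: waits 13, runs 13→39
Build 3: waits 39, runs 39→48
Build 4: waits 48, runs 48→75
Build 5: waits 75, runs 75→89
Build 6: waits 89, runs 89→91
Build 7: waits 91, runs 91→97
Build 8: waits 97, runs 97→108
Build 9: waits 108, runs 108→131
Sum = 0+13+39+48+75+89+91+97+108 = 560.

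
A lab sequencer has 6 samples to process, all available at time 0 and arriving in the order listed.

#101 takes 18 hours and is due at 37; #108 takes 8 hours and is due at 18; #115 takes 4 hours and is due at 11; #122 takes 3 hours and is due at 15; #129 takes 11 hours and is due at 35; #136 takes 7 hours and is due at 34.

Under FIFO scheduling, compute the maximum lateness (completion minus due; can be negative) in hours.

19

FIFO (arrival order): #101 #108 #115 #122 #129 #136.
#101: 0→18, due 37, lateness -19
#108: 18→26, due 18, lateness 8
#115: 26→30, due 11, lateness 19
#122: 30→33, due 15, lateness 18
#129: 33→44, due 35, lateness 9
#136: 44→51, due 34, lateness 17
Maximum = 19.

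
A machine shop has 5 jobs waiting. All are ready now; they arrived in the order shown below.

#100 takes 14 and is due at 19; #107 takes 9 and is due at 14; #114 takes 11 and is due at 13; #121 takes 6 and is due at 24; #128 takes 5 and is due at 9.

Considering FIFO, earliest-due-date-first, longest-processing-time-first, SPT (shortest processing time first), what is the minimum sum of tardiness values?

50

FIFO (arrival order): #100 #107 #114 #121 #128.
#100: 0→14, due 19, tardiness 0
#107: 14→23, due 14, tardiness 9
#114: 23→34, due 13, tardiness 21
#121: 34→40, due 24, tardiness 16
#128: 40→45, due 9, tardiness 36
Sum = 0+9+21+16+36 = 82.
EDD (increasing due date): #128 #114 #107 #100 #121.
#128: 0→5, due 9, tardiness 0
#114: 5→16, due 13, tardiness 3
#107: 16→25, due 14, tardiness 11
#100: 25→39, due 19, tardiness 20
#121: 39→45, due 24, tardiness 21
Sum = 0+3+11+20+21 = 55.
LPT (decreasing processing time): #100 #114 #107 #121 #128.
#100: 0→14, due 19, tardiness 0
#114: 14→25, due 13, tardiness 12
#107: 25→34, due 14, tardiness 20
#121: 34→40, due 24, tardiness 16
#128: 40→45, due 9, tardiness 36
Sum = 0+12+20+16+36 = 84.
SPT (increasing processing time): #128 #121 #107 #114 #100.
#128: 0→5, due 9, tardiness 0
#121: 5→11, due 24, tardiness 0
#107: 11→20, due 14, tardiness 6
#114: 20→31, due 13, tardiness 18
#100: 31→45, due 19, tardiness 26
Sum = 0+0+6+18+26 = 50.
FIFO 82, EDD 55, LPT 84, SPT 50 → minimum 50.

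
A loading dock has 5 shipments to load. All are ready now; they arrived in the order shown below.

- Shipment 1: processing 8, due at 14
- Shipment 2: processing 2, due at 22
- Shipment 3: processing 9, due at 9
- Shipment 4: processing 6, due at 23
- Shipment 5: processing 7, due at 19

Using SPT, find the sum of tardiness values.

32

SPT (increasing processing time): Shipment 2 Shipment 4 Shipment 5 Shipment 1 Shipment 3.
Shipment 2: 0→2, due 22, tardiness 0
Shipment 4: 2→8, due 23, tardiness 0
Shipment 5: 8→15, due 19, tardiness 0
Shipment 1: 15→23, due 14, tardiness 9
Shipment 3: 23→32, due 9, tardiness 23
Sum = 0+0+0+9+23 = 32.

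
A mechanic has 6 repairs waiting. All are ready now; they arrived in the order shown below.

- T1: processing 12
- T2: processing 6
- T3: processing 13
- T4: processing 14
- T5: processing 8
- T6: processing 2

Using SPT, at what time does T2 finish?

SPT (increasing processing time): T6 T2 T5 T1 T3 T4.
T6: 0→2
T2: 2→8

8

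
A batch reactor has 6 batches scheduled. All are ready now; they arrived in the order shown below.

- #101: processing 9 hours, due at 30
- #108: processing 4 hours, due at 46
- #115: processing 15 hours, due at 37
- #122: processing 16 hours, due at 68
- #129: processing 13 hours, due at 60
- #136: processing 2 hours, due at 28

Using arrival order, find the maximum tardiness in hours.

FIFO (arrival order): #101 #108 #115 #122 #129 #136.
#101: 0→9, due 30, tardiness 0
#108: 9→13, due 46, tardiness 0
#115: 13→28, due 37, tardiness 0
#122: 28→44, due 68, tardiness 0
#129: 44→57, due 60, tardiness 0
#136: 57→59, due 28, tardiness 31
Maximum = 31.

31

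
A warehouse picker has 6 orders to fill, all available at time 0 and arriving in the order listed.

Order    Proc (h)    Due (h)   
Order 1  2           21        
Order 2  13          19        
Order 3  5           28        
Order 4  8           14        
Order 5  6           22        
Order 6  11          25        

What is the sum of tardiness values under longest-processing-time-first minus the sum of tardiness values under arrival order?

LPT (decreasing processing time): Order 2 Order 6 Order 4 Order 5 Order 3 Order 1.
Order 2: 0→13, due 19, tardiness 0
Order 6: 13→24, due 25, tardiness 0
Order 4: 24→32, due 14, tardiness 18
Order 5: 32→38, due 22, tardiness 16
Order 3: 38→43, due 28, tardiness 15
Order 1: 43→45, due 21, tardiness 24
Sum = 0+0+18+16+15+24 = 73.
FIFO (arrival order): Order 1 Order 2 Order 3 Order 4 Order 5 Order 6.
Order 1: 0→2, due 21, tardiness 0
Order 2: 2→15, due 19, tardiness 0
Order 3: 15→20, due 28, tardiness 0
Order 4: 20→28, due 14, tardiness 14
Order 5: 28→34, due 22, tardiness 12
Order 6: 34→45, due 25, tardiness 20
Sum = 0+0+0+14+12+20 = 46.
Difference = 73 − 46 = 27.

27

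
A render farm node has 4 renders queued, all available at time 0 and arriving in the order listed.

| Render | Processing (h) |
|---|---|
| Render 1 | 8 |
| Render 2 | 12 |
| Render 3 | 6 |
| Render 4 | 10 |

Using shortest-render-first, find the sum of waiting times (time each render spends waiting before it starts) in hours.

SPT (increasing processing time): Render 3 Render 1 Render 4 Render 2.
Render 3: waits 0, runs 0→6
Render 1: waits 6, runs 6→14
Render 4: waits 14, runs 14→24
Render 2: waits 24, runs 24→36
Sum = 0+6+14+24 = 44.

44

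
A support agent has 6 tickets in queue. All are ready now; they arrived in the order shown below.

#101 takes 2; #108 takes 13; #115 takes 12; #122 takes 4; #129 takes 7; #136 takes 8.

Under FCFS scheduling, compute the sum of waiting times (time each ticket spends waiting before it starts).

113

FIFO (arrival order): #101 #108 #115 #122 #129 #136.
#101: waits 0, runs 0→2
#108: waits 2, runs 2→15
#115: waits 15, runs 15→27
#122: waits 27, runs 27→31
#129: waits 31, runs 31→38
#136: waits 38, runs 38→46
Sum = 0+2+15+27+31+38 = 113.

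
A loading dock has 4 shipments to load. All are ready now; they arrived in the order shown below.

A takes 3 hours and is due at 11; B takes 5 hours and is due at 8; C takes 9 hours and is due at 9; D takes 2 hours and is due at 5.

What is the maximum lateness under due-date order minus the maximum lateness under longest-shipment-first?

EDD (increasing due date): D B C A.
D: 0→2, due 5, lateness -3
B: 2→7, due 8, lateness -1
C: 7→16, due 9, lateness 7
A: 16→19, due 11, lateness 8
Maximum = 8.
LPT (decreasing processing time): C B A D.
C: 0→9, due 9, lateness 0
B: 9→14, due 8, lateness 6
A: 14→17, due 11, lateness 6
D: 17→19, due 5, lateness 14
Maximum = 14.
Difference = 8 − 14 = -6.

-6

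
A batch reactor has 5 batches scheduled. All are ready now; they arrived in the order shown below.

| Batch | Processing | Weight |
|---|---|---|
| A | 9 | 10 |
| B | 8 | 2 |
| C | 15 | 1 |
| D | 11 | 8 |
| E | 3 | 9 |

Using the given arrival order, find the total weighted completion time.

FIFO (arrival order): A B C D E.
A: finishes 9, weight 10, w·C = 90
B: finishes 17, weight 2, w·C = 34
C: finishes 32, weight 1, w·C = 32
D: finishes 43, weight 8, w·C = 344
E: finishes 46, weight 9, w·C = 414
Sum = 90+34+32+344+414 = 914.

914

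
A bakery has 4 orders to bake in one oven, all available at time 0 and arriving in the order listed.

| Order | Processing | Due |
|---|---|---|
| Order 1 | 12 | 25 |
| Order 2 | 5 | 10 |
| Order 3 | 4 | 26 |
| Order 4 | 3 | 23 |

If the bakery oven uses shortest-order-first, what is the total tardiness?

2

SPT (increasing processing time): Order 4 Order 3 Order 2 Order 1.
Order 4: 0→3, due 23, tardiness 0
Order 3: 3→7, due 26, tardiness 0
Order 2: 7→12, due 10, tardiness 2
Order 1: 12→24, due 25, tardiness 0
Sum = 0+0+2+0 = 2.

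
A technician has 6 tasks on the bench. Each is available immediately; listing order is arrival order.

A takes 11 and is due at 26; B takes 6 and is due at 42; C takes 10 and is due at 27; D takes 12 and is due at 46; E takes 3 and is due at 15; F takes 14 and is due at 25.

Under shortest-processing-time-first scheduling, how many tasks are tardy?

2

SPT (increasing processing time): E B C A D F.
E: 0→3, due 15, tardiness 0
B: 3→9, due 42, tardiness 0
C: 9→19, due 27, tardiness 0
A: 19→30, due 26, tardiness 4
D: 30→42, due 46, tardiness 0
F: 42→56, due 25, tardiness 31
Late tasks: 2.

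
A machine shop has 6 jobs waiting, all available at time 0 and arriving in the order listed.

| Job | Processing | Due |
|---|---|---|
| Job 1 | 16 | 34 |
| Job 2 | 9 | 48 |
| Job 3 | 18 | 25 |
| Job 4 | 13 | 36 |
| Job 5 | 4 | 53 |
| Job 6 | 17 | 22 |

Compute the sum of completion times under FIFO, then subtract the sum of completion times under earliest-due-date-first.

-40

FIFO (arrival order): Job 1 Job 2 Job 3 Job 4 Job 5 Job 6.
Job 1: 0→16
Job 2: 16→25
Job 3: 25→43
Job 4: 43→56
Job 5: 56→60
Job 6: 60→77
Sum = 16+25+43+56+60+77 = 277.
EDD (increasing due date): Job 6 Job 3 Job 1 Job 4 Job 2 Job 5.
Job 6: 0→17
Job 3: 17→35
Job 1: 35→51
Job 4: 51→64
Job 2: 64→73
Job 5: 73→77
Sum = 17+35+51+64+73+77 = 317.
Difference = 277 − 317 = -40.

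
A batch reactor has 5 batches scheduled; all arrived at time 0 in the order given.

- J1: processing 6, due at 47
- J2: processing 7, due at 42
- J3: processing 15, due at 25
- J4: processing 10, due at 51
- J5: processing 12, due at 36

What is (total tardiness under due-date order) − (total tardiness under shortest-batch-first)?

EDD (increasing due date): J3 J5 J2 J1 J4.
J3: 0→15, due 25, tardiness 0
J5: 15→27, due 36, tardiness 0
J2: 27→34, due 42, tardiness 0
J1: 34→40, due 47, tardiness 0
J4: 40→50, due 51, tardiness 0
Sum = 0+0+0+0+0 = 0.
SPT (increasing processing time): J1 J2 J4 J5 J3.
J1: 0→6, due 47, tardiness 0
J2: 6→13, due 42, tardiness 0
J4: 13→23, due 51, tardiness 0
J5: 23→35, due 36, tardiness 0
J3: 35→50, due 25, tardiness 25
Sum = 0+0+0+0+25 = 25.
Difference = 0 − 25 = -25.

-25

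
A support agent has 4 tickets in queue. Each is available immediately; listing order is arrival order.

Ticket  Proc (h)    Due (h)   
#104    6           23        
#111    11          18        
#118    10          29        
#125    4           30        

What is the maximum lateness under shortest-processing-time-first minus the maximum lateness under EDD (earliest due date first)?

SPT (increasing processing time): #125 #104 #118 #111.
#125: 0→4, due 30, lateness -26
#104: 4→10, due 23, lateness -13
#118: 10→20, due 29, lateness -9
#111: 20→31, due 18, lateness 13
Maximum = 13.
EDD (increasing due date): #111 #104 #118 #125.
#111: 0→11, due 18, lateness -7
#104: 11→17, due 23, lateness -6
#118: 17→27, due 29, lateness -2
#125: 27→31, due 30, lateness 1
Maximum = 1.
Difference = 13 − 1 = 12.

12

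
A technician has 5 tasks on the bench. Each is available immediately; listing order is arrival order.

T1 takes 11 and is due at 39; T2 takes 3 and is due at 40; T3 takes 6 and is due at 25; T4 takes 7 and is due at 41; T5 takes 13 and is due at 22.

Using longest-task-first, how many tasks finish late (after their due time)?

LPT (decreasing processing time): T5 T1 T4 T3 T2.
T5: 0→13, due 22, tardiness 0
T1: 13→24, due 39, tardiness 0
T4: 24→31, due 41, tardiness 0
T3: 31→37, due 25, tardiness 12
T2: 37→40, due 40, tardiness 0
Late tasks: 1.

1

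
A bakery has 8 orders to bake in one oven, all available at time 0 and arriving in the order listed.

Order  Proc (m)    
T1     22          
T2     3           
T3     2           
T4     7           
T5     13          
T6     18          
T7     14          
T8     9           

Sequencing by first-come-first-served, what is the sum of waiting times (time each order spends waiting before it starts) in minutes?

FIFO (arrival order): T1 T2 T3 T4 T5 T6 T7 T8.
T1: waits 0, runs 0→22
T2: waits 22, runs 22→25
T3: waits 25, runs 25→27
T4: waits 27, runs 27→34
T5: waits 34, runs 34→47
T6: waits 47, runs 47→65
T7: waits 65, runs 65→79
T8: waits 79, runs 79→88
Sum = 0+22+25+27+34+47+65+79 = 299.

299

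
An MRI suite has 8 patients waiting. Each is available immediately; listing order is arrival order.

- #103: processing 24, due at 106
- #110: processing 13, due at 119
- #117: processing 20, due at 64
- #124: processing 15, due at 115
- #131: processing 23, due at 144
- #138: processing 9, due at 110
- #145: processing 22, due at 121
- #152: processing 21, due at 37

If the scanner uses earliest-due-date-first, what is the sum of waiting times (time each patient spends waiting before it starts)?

516

EDD (increasing due date): #152 #117 #103 #138 #124 #110 #145 #131.
#152: waits 0, runs 0→21
#117: waits 21, runs 21→41
#103: waits 41, runs 41→65
#138: waits 65, runs 65→74
#124: waits 74, runs 74→89
#110: waits 89, runs 89→102
#145: waits 102, runs 102→124
#131: waits 124, runs 124→147
Sum = 0+21+41+65+74+89+102+124 = 516.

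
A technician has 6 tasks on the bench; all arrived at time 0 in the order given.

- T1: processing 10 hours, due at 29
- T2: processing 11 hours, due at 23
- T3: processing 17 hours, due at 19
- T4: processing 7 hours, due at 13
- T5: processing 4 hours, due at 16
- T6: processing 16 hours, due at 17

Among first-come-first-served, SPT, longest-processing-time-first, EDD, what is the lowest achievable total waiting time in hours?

116

FIFO (arrival order): T1 T2 T3 T4 T5 T6.
T1: waits 0, runs 0→10
T2: waits 10, runs 10→21
T3: waits 21, runs 21→38
T4: waits 38, runs 38→45
T5: waits 45, runs 45→49
T6: waits 49, runs 49→65
Sum = 0+10+21+38+45+49 = 163.
SPT (increasing processing time): T5 T4 T1 T2 T6 T3.
T5: waits 0, runs 0→4
T4: waits 4, runs 4→11
T1: waits 11, runs 11→21
T2: waits 21, runs 21→32
T6: waits 32, runs 32→48
T3: waits 48, runs 48→65
Sum = 0+4+11+21+32+48 = 116.
LPT (decreasing processing time): T3 T6 T2 T1 T4 T5.
T3: waits 0, runs 0→17
T6: waits 17, runs 17→33
T2: waits 33, runs 33→44
T1: waits 44, runs 44→54
T4: waits 54, runs 54→61
T5: waits 61, runs 61→65
Sum = 0+17+33+44+54+61 = 209.
EDD (increasing due date): T4 T5 T6 T3 T2 T1.
T4: waits 0, runs 0→7
T5: waits 7, runs 7→11
T6: waits 11, runs 11→27
T3: waits 27, runs 27→44
T2: waits 44, runs 44→55
T1: waits 55, runs 55→65
Sum = 0+7+11+27+44+55 = 144.
FIFO 163, SPT 116, LPT 209, EDD 144 → minimum 116.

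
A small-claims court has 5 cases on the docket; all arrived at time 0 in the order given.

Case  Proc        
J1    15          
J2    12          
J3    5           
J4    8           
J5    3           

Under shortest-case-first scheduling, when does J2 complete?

28

SPT (increasing processing time): J5 J3 J4 J2 J1.
J5: 0→3
J3: 3→8
J4: 8→16
J2: 16→28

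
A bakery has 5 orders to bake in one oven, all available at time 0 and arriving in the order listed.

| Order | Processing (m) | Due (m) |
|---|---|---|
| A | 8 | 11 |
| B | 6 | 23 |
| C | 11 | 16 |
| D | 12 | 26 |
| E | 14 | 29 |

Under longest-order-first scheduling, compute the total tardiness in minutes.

83

LPT (decreasing processing time): E D C A B.
E: 0→14, due 29, tardiness 0
D: 14→26, due 26, tardiness 0
C: 26→37, due 16, tardiness 21
A: 37→45, due 11, tardiness 34
B: 45→51, due 23, tardiness 28
Sum = 0+0+21+34+28 = 83.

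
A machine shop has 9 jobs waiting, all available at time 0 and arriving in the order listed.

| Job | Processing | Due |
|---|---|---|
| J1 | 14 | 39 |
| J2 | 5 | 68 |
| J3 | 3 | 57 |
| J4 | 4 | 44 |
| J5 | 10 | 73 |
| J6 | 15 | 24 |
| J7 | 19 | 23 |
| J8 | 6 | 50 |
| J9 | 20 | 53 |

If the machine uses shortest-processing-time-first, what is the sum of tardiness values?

132

SPT (increasing processing time): J3 J4 J2 J8 J5 J1 J6 J7 J9.
J3: 0→3, due 57, tardiness 0
J4: 3→7, due 44, tardiness 0
J2: 7→12, due 68, tardiness 0
J8: 12→18, due 50, tardiness 0
J5: 18→28, due 73, tardiness 0
J1: 28→42, due 39, tardiness 3
J6: 42→57, due 24, tardiness 33
J7: 57→76, due 23, tardiness 53
J9: 76→96, due 53, tardiness 43
Sum = 0+0+0+0+0+3+33+53+43 = 132.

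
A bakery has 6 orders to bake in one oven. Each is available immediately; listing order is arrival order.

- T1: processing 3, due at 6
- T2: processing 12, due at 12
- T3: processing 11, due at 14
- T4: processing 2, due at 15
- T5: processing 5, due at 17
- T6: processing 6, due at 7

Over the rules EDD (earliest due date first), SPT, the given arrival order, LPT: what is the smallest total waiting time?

EDD (increasing due date): T1 T6 T2 T3 T4 T5.
T1: waits 0, runs 0→3
T6: waits 3, runs 3→9
T2: waits 9, runs 9→21
T3: waits 21, runs 21→32
T4: waits 32, runs 32→34
T5: waits 34, runs 34→39
Sum = 0+3+9+21+32+34 = 99.
SPT (increasing processing time): T4 T1 T5 T6 T3 T2.
T4: waits 0, runs 0→2
T1: waits 2, runs 2→5
T5: waits 5, runs 5→10
T6: waits 10, runs 10→16
T3: waits 16, runs 16→27
T2: waits 27, runs 27→39
Sum = 0+2+5+10+16+27 = 60.
FIFO (arrival order): T1 T2 T3 T4 T5 T6.
T1: waits 0, runs 0→3
T2: waits 3, runs 3→15
T3: waits 15, runs 15→26
T4: waits 26, runs 26→28
T5: waits 28, runs 28→33
T6: waits 33, runs 33→39
Sum = 0+3+15+26+28+33 = 105.
LPT (decreasing processing time): T2 T3 T6 T5 T1 T4.
T2: waits 0, runs 0→12
T3: waits 12, runs 12→23
T6: waits 23, runs 23→29
T5: waits 29, runs 29→34
T1: waits 34, runs 34→37
T4: waits 37, runs 37→39
Sum = 0+12+23+29+34+37 = 135.
EDD 99, SPT 60, FIFO 105, LPT 135 → minimum 60.

60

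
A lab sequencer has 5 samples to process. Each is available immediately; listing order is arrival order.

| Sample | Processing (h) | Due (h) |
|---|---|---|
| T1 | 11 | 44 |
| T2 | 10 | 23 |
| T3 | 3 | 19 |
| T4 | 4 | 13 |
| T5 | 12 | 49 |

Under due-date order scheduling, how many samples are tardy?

0

EDD (increasing due date): T4 T3 T2 T1 T5.
T4: 0→4, due 13, tardiness 0
T3: 4→7, due 19, tardiness 0
T2: 7→17, due 23, tardiness 0
T1: 17→28, due 44, tardiness 0
T5: 28→40, due 49, tardiness 0
Late samples: 0.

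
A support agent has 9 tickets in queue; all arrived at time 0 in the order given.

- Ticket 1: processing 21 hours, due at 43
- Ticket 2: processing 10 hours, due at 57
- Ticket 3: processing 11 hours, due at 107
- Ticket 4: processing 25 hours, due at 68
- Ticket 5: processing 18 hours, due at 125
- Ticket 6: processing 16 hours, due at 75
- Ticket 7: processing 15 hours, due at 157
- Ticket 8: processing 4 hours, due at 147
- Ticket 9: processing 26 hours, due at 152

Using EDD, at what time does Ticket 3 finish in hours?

EDD (increasing due date): Ticket 1 Ticket 2 Ticket 4 Ticket 6 Ticket 3 Ticket 5 Ticket 8 Ticket 9 Ticket 7.
Ticket 1: 0→21
Ticket 2: 21→31
Ticket 4: 31→56
Ticket 6: 56→72
Ticket 3: 72→83

83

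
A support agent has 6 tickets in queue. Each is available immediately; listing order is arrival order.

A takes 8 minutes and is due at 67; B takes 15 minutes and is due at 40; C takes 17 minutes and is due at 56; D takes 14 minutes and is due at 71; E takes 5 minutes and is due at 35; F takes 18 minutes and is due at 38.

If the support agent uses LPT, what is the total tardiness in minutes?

LPT (decreasing processing time): F C B D A E.
F: 0→18, due 38, tardiness 0
C: 18→35, due 56, tardiness 0
B: 35→50, due 40, tardiness 10
D: 50→64, due 71, tardiness 0
A: 64→72, due 67, tardiness 5
E: 72→77, due 35, tardiness 42
Sum = 0+0+10+0+5+42 = 57.

57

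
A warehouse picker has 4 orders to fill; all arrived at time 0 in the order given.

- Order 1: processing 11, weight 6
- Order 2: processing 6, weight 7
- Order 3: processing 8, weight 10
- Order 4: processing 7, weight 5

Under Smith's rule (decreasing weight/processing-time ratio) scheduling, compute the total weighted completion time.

475

WSPT (decreasing weight/processing-time ratio): Order 3 Order 2 Order 4 Order 1.
Order 3: finishes 8, weight 10, w·C = 80
Order 2: finishes 14, weight 7, w·C = 98
Order 4: finishes 21, weight 5, w·C = 105
Order 1: finishes 32, weight 6, w·C = 192
Sum = 80+98+105+192 = 475.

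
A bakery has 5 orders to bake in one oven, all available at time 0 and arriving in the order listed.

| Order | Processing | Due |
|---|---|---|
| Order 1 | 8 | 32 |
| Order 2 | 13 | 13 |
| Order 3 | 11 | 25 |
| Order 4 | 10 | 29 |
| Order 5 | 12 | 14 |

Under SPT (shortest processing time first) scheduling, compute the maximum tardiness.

SPT (increasing processing time): Order 1 Order 4 Order 3 Order 5 Order 2.
Order 1: 0→8, due 32, tardiness 0
Order 4: 8→18, due 29, tardiness 0
Order 3: 18→29, due 25, tardiness 4
Order 5: 29→41, due 14, tardiness 27
Order 2: 41→54, due 13, tardiness 41
Maximum = 41.

41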